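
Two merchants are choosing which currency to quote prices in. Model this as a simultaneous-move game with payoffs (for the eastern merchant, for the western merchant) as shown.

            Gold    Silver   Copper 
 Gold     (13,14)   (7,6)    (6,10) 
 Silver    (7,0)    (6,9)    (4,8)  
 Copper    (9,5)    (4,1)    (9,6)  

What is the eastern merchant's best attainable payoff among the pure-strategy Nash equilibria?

13

Both Gold is a pure NE (the eastern merchant: 13 ≥ 9; the western merchant: 14 ≥ 10). The eastern merchant gets 13.
Both Copper is a pure NE (the eastern merchant: 9 ≥ 6; the western merchant: 6 ≥ 5). The eastern merchant gets 9.
Every other cell has a profitable deviation for at least one player. Highest of {13, 9} is 13.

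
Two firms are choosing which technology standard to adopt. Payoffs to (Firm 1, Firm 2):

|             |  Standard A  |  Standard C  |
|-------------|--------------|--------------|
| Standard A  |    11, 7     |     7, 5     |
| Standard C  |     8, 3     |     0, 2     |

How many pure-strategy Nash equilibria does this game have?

Both Standard A: Firm 1 gets 11 (best alternative 8); Firm 2 gets 7 (best alternative 5). Neither deviates — NE.
Both Standard C is not a NE: Firm 1 would switch to Standard A (7 > 0).
No other cell survives both best-response checks, so there is 1 pure NE.

1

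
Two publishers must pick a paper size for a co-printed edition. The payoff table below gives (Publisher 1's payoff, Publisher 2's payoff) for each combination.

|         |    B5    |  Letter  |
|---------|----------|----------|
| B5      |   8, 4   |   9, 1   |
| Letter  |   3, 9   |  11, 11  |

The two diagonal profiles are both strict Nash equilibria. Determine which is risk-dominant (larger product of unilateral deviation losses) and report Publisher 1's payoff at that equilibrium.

8

At both B5: Publisher 1 loses 8 − 3 = 5 by deviating; Publisher 2 loses 4 − 1 = 3. Product = 5·3 = 15.
At both Letter: Publisher 1 loses 11 − 9 = 2 by deviating; Publisher 2 loses 11 − 9 = 2. Product = 2·2 = 4.
15 > 4, so both B5 is risk-dominant. Publisher 1's payoff there is 8.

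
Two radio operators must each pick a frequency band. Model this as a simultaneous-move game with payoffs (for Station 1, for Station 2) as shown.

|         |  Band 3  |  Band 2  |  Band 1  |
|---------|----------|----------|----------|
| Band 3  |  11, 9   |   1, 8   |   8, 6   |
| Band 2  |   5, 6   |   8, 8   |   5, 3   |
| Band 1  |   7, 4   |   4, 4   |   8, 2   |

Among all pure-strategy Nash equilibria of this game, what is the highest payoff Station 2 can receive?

Both Band 3 is a pure NE (Station 1: 11 ≥ 7; Station 2: 9 ≥ 8). Station 2 gets 9.
Both Band 2 is a pure NE (Station 1: 8 ≥ 4; Station 2: 8 ≥ 6). Station 2 gets 8.
Every other cell has a profitable deviation for at least one player. Highest of {9, 8} is 9.

9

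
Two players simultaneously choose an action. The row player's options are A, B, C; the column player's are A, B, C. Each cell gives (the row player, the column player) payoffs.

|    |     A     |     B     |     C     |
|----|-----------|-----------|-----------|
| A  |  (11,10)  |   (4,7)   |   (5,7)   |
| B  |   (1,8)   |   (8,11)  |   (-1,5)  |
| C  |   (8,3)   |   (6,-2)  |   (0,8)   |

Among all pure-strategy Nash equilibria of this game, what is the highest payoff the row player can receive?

11

Both A is a pure NE (the row player: 11 ≥ 8; the column player: 10 ≥ 7). The row player gets 11.
Both B is a pure NE (the row player: 8 ≥ 6; the column player: 11 ≥ 8). The row player gets 8.
Every other cell has a profitable deviation for at least one player. Highest of {11, 8} is 11.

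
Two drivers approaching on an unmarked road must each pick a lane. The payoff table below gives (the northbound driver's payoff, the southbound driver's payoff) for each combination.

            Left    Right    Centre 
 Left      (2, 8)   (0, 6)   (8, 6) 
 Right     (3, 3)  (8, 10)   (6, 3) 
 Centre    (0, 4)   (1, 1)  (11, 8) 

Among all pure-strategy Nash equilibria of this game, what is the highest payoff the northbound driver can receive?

Both Right is a pure NE (the northbound driver: 8 ≥ 1; the southbound driver: 10 ≥ 3). The northbound driver gets 8.
Both Centre is a pure NE (the northbound driver: 11 ≥ 8; the southbound driver: 8 ≥ 4). The northbound driver gets 11.
Every other cell has a profitable deviation for at least one player. Highest of {8, 11} is 11.

11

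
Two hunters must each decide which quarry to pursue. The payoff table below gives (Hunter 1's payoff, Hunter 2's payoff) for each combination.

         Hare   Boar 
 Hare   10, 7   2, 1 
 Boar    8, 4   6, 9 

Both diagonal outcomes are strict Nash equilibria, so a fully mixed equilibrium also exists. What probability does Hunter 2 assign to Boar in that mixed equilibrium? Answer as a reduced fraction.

Hunter 2's mix q on Hare must make Hunter 1 indifferent between Hare and Boar.
Hunter 1's payoff from Hare: 10q + 2(1−q). From Boar: 8q + 6(1−q).
Set equal: 2q = 4(1−q) → q = 4/6 = 2/3.
Probability on Boar is 1 − 2/3 = 1/3.

1/3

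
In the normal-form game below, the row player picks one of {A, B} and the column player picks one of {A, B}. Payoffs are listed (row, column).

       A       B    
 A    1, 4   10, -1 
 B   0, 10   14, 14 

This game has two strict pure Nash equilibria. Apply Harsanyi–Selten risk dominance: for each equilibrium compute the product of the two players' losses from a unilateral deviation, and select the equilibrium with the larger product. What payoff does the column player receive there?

14

At both A: the row player loses 1 − 0 = 1 by deviating; the column player loses 4 − (-1) = 5. Product = 1·5 = 5.
At both B: the row player loses 14 − 10 = 4 by deviating; the column player loses 14 − 10 = 4. Product = 4·4 = 16.
16 > 5, so both B is risk-dominant. The column player's payoff there is 14.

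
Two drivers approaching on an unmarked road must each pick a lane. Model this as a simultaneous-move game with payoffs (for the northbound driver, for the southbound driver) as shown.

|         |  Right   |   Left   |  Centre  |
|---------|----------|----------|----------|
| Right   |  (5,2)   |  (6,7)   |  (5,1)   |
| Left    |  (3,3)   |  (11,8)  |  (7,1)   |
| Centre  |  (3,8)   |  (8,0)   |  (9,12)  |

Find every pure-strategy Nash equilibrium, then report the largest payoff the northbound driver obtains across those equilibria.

Both Left is a pure NE (the northbound driver: 11 ≥ 8; the southbound driver: 8 ≥ 3). The northbound driver gets 11.
Both Centre is a pure NE (the northbound driver: 9 ≥ 7; the southbound driver: 12 ≥ 8). The northbound driver gets 9.
Every other cell has a profitable deviation for at least one player. Highest of {11, 9} is 11.

11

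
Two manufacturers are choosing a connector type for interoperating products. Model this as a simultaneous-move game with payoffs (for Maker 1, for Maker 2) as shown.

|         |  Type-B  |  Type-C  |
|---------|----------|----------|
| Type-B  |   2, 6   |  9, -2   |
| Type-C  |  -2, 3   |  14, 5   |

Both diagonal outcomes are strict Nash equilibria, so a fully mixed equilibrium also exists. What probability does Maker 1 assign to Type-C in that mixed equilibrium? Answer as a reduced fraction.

4/5

Maker 1's mix p on Type-B must make Maker 2 indifferent between Type-B and Type-C.
Maker 2's payoff from Type-B: 6p + 3(1−p). From Type-C: (-2)p + 5(1−p).
Set equal: 8p = 2(1−p) → p = 2/10 = 1/5.
Probability on Type-C is 1 − 1/5 = 4/5.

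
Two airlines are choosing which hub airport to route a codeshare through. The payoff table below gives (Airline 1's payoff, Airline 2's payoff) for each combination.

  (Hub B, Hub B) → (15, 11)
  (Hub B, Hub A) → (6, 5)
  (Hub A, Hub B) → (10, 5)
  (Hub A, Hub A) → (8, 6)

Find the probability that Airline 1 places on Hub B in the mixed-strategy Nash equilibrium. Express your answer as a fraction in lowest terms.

1/7

Airline 1's mix p on Hub B must make Airline 2 indifferent between Hub B and Hub A.
Airline 2's payoff from Hub B: 11p + 5(1−p). From Hub A: 5p + 6(1−p).
Set equal: 6p = 1(1−p) → p = 1/7.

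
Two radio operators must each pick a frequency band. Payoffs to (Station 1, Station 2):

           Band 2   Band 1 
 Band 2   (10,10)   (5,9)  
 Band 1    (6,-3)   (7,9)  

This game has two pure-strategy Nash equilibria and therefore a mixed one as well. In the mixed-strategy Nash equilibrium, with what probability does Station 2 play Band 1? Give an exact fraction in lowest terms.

Station 2's mix q on Band 2 must make Station 1 indifferent between Band 2 and Band 1.
Station 1's payoff from Band 2: 10q + 5(1−q). From Band 1: 6q + 7(1−q).
Set equal: 4q = 2(1−q) → q = 2/6 = 1/3.
Probability on Band 1 is 1 − 1/3 = 2/3.

2/3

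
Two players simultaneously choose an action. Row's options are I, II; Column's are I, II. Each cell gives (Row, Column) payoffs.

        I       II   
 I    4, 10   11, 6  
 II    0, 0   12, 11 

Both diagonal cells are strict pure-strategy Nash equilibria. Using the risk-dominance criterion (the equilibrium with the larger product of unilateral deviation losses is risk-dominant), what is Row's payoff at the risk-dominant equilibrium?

At both I: Row loses 4 − 0 = 4 by deviating; Column loses 10 − 6 = 4. Product = 4·4 = 16.
At both II: Row loses 12 − 11 = 1 by deviating; Column loses 11 − 0 = 11. Product = 1·11 = 11.
16 > 11, so both I is risk-dominant. Row's payoff there is 4.

4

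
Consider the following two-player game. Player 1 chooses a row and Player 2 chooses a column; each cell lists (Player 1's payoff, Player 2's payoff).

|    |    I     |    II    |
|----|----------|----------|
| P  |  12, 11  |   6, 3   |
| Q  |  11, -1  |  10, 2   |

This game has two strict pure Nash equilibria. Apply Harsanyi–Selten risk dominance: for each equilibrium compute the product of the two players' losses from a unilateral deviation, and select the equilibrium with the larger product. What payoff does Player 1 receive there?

10

At (P, I): Player 1 loses 12 − 11 = 1 by deviating; Player 2 loses 11 − 3 = 8. Product = 1·8 = 8.
At (Q, II): Player 1 loses 10 − 6 = 4 by deviating; Player 2 loses 2 − (-1) = 3. Product = 4·3 = 12.
12 > 8, so (Q, II) is risk-dominant. Player 1's payoff there is 10.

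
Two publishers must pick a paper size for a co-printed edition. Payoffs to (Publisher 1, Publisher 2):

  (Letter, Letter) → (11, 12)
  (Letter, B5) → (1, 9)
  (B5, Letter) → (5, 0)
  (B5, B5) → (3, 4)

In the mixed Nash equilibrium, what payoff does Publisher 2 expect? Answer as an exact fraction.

48/7

Publisher 1 mixes with probability p on Letter, chosen so Publisher 2 is indifferent: 12p + 0(1−p) = 9p + 4(1−p) gives p = 4/7.
Publisher 2's expected payoff is 12·4/7 + 0·3/7 = 48/7.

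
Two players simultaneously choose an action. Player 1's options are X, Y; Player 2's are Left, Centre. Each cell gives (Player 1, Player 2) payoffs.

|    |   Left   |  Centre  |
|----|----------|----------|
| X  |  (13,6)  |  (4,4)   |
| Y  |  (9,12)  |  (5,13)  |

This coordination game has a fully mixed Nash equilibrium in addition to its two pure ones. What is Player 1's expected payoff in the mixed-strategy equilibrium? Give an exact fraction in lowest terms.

Player 2 mixes with probability q on Left, chosen so Player 1 is indifferent: 13q + 4(1−q) = 9q + 5(1−q) gives q = 1/5.
Player 1's expected payoff (from either row, since indifferent) is 13·1/5 + 4·4/5 = 29/5.

29/5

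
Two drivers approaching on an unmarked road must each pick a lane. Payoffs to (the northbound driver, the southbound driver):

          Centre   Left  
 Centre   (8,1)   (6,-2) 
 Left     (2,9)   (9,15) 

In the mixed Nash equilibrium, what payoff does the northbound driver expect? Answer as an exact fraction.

The southbound driver mixes with probability q on Centre, chosen so the northbound driver is indifferent: 8q + 6(1−q) = 2q + 9(1−q) gives q = 1/3.
The northbound driver's expected payoff (from either row, since indifferent) is 8·1/3 + 6·2/3 = 20/3.

20/3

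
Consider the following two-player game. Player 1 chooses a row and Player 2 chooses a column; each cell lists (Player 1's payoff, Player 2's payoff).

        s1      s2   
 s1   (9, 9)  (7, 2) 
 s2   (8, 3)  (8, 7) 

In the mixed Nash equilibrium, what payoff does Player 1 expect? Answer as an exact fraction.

Player 2 mixes with probability q on s1, chosen so Player 1 is indifferent: 9q + 7(1−q) = 8q + 8(1−q) gives q = 1/2.
Player 1's expected payoff (from either row, since indifferent) is 9·1/2 + 7·1/2 = 8.

8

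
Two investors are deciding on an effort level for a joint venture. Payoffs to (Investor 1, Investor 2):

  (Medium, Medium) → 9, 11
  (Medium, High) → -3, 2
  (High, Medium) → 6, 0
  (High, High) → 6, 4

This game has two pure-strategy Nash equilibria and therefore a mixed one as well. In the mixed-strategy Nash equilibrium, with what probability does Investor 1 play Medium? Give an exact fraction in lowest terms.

Investor 1's mix p on Medium must make Investor 2 indifferent between Medium and High.
Investor 2's payoff from Medium: 11p + 0(1−p). From High: 2p + 4(1−p).
Set equal: 9p = 4(1−p) → p = 4/13.

4/13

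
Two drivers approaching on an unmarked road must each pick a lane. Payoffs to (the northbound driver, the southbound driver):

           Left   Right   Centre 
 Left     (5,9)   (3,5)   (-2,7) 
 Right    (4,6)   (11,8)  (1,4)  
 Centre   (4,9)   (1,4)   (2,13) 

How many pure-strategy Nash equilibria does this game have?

3

Both Left: the northbound driver gets 5 (best alternative 4); the southbound driver gets 9 (best alternative 7). Neither deviates — NE.
Both Right: the northbound driver gets 11 (best alternative 3); the southbound driver gets 8 (best alternative 6). Neither deviates — NE.
Both Centre: the northbound driver gets 2 (best alternative 1); the southbound driver gets 13 (best alternative 9). Neither deviates — NE.
(Centre, Right) is not a NE: the northbound driver would switch to Right (11 > 1).
No other cell survives both best-response checks, so there are 3 pure NE.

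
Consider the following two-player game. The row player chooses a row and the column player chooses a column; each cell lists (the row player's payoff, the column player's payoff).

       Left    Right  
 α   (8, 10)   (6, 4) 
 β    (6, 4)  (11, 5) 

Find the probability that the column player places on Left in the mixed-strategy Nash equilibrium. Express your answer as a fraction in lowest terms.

The column player's mix q on Left must make the row player indifferent between α and β.
The row player's payoff from α: 8q + 6(1−q). From β: 6q + 11(1−q).
Set equal: 2q = 5(1−q) → q = 5/7.

5/7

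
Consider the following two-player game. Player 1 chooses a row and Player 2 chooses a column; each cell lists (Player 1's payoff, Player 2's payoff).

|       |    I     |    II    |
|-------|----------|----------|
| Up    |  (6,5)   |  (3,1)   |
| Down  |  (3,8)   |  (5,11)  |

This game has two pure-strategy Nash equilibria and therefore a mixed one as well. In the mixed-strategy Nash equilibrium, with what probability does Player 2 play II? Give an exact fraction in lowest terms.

Player 2's mix q on I must make Player 1 indifferent between Up and Down.
Player 1's payoff from Up: 6q + 3(1−q). From Down: 3q + 5(1−q).
Set equal: 3q = 2(1−q) → q = 2/5.
Probability on II is 1 − 2/5 = 3/5.

3/5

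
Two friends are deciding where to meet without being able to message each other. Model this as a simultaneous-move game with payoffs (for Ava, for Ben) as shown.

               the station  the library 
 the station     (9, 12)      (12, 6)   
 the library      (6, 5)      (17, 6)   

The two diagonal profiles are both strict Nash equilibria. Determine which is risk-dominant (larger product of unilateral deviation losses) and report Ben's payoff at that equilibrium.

At both the station: Ava loses 9 − 6 = 3 by deviating; Ben loses 12 − 6 = 6. Product = 3·6 = 18.
At both the library: Ava loses 17 − 12 = 5 by deviating; Ben loses 6 − 5 = 1. Product = 5·1 = 5.
18 > 5, so both the station is risk-dominant. Ben's payoff there is 12.

12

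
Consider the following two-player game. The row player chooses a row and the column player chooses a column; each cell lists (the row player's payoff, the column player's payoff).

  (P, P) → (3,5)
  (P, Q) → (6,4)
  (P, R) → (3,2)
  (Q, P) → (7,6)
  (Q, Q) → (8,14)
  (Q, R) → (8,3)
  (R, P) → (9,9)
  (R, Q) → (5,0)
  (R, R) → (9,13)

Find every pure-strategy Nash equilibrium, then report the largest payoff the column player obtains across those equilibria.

Both Q is a pure NE (the row player: 8 ≥ 6; the column player: 14 ≥ 6). The column player gets 14.
Both R is a pure NE (the row player: 9 ≥ 8; the column player: 13 ≥ 9). The column player gets 13.
Every other cell has a profitable deviation for at least one player. Highest of {14, 13} is 14.

14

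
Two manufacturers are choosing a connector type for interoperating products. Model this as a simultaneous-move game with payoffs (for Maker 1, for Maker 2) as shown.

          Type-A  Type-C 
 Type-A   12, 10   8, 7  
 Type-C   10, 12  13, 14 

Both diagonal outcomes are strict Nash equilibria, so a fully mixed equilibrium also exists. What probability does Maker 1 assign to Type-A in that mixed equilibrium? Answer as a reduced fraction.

2/5

Maker 1's mix p on Type-A must make Maker 2 indifferent between Type-A and Type-C.
Maker 2's payoff from Type-A: 10p + 12(1−p). From Type-C: 7p + 14(1−p).
Set equal: 3p = 2(1−p) → p = 2/5.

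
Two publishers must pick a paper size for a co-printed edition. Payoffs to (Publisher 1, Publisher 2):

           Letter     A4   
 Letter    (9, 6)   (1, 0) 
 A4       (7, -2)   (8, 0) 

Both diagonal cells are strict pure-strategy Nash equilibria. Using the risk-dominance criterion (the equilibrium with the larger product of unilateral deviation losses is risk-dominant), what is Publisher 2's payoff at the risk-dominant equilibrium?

At both Letter: Publisher 1 loses 9 − 7 = 2 by deviating; Publisher 2 loses 6 − 0 = 6. Product = 2·6 = 12.
At both A4: Publisher 1 loses 8 − 1 = 7 by deviating; Publisher 2 loses 0 − (-2) = 2. Product = 7·2 = 14.
14 > 12, so both A4 is risk-dominant. Publisher 2's payoff there is 0.

0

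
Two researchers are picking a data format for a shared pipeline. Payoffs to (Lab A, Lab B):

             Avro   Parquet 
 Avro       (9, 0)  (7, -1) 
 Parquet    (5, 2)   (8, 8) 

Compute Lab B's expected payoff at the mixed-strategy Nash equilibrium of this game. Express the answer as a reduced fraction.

Lab A mixes with probability p on Avro, chosen so Lab B is indifferent: 0p + 2(1−p) = (-1)p + 8(1−p) gives p = 6/7.
Lab B's expected payoff is 0·6/7 + 2·1/7 = 2/7.

2/7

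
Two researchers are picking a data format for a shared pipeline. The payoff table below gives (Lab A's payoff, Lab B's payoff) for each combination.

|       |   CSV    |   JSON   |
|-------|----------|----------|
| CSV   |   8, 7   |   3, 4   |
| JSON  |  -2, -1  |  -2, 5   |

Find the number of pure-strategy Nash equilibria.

1

Both CSV: Lab A gets 8 (best alternative -2); Lab B gets 7 (best alternative 4). Neither deviates — NE.
Both JSON is not a NE: Lab A would switch to CSV (3 > -2).
No other cell survives both best-response checks, so there is 1 pure NE.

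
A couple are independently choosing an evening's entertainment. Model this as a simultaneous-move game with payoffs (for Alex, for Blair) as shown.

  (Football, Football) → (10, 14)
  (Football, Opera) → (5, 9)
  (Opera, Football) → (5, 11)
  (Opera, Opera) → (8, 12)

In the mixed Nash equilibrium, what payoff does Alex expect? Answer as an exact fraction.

Blair mixes with probability q on Football, chosen so Alex is indifferent: 10q + 5(1−q) = 5q + 8(1−q) gives q = 3/8.
Alex's expected payoff (from either row, since indifferent) is 10·3/8 + 5·5/8 = 55/8.

55/8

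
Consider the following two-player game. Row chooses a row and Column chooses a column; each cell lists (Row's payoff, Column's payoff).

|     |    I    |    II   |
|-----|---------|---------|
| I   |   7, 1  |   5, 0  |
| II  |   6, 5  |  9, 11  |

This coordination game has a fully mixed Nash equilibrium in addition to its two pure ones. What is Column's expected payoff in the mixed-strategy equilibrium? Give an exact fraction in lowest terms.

11/7

Row mixes with probability p on I, chosen so Column is indifferent: 1p + 5(1−p) = 0p + 11(1−p) gives p = 6/7.
Column's expected payoff is 1·6/7 + 5·1/7 = 11/7.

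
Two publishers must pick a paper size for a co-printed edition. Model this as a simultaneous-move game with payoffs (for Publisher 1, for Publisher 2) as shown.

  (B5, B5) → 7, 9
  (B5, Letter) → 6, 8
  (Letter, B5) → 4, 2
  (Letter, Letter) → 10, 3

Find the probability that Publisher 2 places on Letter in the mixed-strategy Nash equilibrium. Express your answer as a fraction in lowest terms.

3/7

Publisher 2's mix q on B5 must make Publisher 1 indifferent between B5 and Letter.
Publisher 1's payoff from B5: 7q + 6(1−q). From Letter: 4q + 10(1−q).
Set equal: 3q = 4(1−q) → q = 4/7.
Probability on Letter is 1 − 4/7 = 3/7.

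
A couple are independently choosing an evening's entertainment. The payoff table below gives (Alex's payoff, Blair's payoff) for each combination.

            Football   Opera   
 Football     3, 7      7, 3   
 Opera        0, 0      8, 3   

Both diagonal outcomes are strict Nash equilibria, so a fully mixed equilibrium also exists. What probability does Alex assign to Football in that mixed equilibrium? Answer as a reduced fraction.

3/7

Alex's mix p on Football must make Blair indifferent between Football and Opera.
Blair's payoff from Football: 7p + 0(1−p). From Opera: 3p + 3(1−p).
Set equal: 4p = 3(1−p) → p = 3/7.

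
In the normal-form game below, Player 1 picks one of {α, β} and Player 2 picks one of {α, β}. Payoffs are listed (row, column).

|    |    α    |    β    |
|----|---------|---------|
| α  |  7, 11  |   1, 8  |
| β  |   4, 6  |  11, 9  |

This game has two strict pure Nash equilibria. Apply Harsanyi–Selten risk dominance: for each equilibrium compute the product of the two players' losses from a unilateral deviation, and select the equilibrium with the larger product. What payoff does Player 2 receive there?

At both α: Player 1 loses 7 − 4 = 3 by deviating; Player 2 loses 11 − 8 = 3. Product = 3·3 = 9.
At both β: Player 1 loses 11 − 1 = 10 by deviating; Player 2 loses 9 − 6 = 3. Product = 10·3 = 30.
30 > 9, so both β is risk-dominant. Player 2's payoff there is 9.

9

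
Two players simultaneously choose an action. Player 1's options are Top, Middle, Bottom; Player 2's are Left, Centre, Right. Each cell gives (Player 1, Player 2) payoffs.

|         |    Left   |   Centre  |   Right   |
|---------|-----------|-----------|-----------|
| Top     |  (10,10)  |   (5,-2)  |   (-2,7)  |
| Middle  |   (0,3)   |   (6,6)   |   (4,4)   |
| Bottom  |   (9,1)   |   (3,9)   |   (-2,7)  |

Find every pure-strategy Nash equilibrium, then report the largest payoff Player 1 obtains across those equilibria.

10

(Top, Left) is a pure NE (Player 1: 10 ≥ 9; Player 2: 10 ≥ 7). Player 1 gets 10.
(Middle, Centre) is a pure NE (Player 1: 6 ≥ 5; Player 2: 6 ≥ 4). Player 1 gets 6.
Every other cell has a profitable deviation for at least one player. Highest of {10, 6} is 10.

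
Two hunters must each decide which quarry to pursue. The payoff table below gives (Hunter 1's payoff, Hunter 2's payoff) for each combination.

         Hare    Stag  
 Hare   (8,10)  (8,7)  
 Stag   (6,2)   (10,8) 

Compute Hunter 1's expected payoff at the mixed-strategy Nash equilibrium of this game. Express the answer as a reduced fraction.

8

Hunter 2 mixes with probability q on Hare, chosen so Hunter 1 is indifferent: 8q + 8(1−q) = 6q + 10(1−q) gives q = 1/2.
Hunter 1's expected payoff (from either row, since indifferent) is 8·1/2 + 8·1/2 = 8.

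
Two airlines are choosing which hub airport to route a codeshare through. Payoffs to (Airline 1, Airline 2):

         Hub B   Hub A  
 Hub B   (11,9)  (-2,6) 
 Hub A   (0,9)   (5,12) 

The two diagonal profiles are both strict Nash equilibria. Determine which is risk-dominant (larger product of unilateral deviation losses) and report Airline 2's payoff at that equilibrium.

At both Hub B: Airline 1 loses 11 − 0 = 11 by deviating; Airline 2 loses 9 − 6 = 3. Product = 11·3 = 33.
At both Hub A: Airline 1 loses 5 − (-2) = 7 by deviating; Airline 2 loses 12 − 9 = 3. Product = 7·3 = 21.
33 > 21, so both Hub B is risk-dominant. Airline 2's payoff there is 9.

9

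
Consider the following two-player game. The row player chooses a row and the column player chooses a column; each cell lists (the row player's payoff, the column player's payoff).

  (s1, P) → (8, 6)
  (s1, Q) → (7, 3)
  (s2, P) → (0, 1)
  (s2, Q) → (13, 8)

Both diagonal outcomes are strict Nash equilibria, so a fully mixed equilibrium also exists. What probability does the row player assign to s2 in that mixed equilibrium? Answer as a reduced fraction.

3/10

The row player's mix p on s1 must make the column player indifferent between P and Q.
The column player's payoff from P: 6p + 1(1−p). From Q: 3p + 8(1−p).
Set equal: 3p = 7(1−p) → p = 7/10.
Probability on s2 is 1 − 7/10 = 3/10.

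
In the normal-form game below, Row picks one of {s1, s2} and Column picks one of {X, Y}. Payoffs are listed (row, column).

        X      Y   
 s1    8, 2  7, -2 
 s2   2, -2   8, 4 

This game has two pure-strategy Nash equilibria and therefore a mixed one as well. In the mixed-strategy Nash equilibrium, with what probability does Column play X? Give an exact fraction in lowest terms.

1/7

Column's mix q on X must make Row indifferent between s1 and s2.
Row's payoff from s1: 8q + 7(1−q). From s2: 2q + 8(1−q).
Set equal: 6q = 1(1−q) → q = 1/7.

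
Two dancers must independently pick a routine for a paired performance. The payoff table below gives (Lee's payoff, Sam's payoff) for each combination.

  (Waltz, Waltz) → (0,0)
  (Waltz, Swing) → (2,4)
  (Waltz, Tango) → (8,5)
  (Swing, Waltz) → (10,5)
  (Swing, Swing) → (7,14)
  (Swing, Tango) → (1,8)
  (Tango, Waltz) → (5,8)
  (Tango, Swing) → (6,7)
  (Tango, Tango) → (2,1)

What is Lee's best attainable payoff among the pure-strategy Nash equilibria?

(Waltz, Tango) is a pure NE (Lee: 8 ≥ 2; Sam: 5 ≥ 4). Lee gets 8.
Both Swing is a pure NE (Lee: 7 ≥ 6; Sam: 14 ≥ 8). Lee gets 7.
Every other cell has a profitable deviation for at least one player. Highest of {8, 7} is 8.

8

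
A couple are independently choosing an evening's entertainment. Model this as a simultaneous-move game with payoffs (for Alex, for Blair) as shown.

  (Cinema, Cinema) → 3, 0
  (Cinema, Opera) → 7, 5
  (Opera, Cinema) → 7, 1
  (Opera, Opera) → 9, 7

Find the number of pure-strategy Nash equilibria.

Both Opera: Alex gets 9 (best alternative 7); Blair gets 7 (best alternative 1). Neither deviates — NE.
Both Cinema is not a NE: Alex would switch to Opera (7 > 3).
No other cell survives both best-response checks, so there is 1 pure NE.

1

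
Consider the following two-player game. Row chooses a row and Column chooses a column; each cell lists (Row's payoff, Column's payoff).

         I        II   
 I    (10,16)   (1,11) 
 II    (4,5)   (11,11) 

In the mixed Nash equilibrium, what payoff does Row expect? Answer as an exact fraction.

Column mixes with probability q on I, chosen so Row is indifferent: 10q + 1(1−q) = 4q + 11(1−q) gives q = 5/8.
Row's expected payoff (from either row, since indifferent) is 10·5/8 + 1·3/8 = 53/8.

53/8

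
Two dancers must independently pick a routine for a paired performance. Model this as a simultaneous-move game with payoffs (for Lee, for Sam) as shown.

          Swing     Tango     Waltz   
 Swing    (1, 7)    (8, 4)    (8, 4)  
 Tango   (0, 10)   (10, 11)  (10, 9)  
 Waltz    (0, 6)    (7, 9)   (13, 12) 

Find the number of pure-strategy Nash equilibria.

Both Swing: Lee gets 1 (best alternative 0); Sam gets 7 (best alternative 4). Neither deviates — NE.
Both Tango: Lee gets 10 (best alternative 8); Sam gets 11 (best alternative 10). Neither deviates — NE.
Both Waltz: Lee gets 13 (best alternative 10); Sam gets 12 (best alternative 9). Neither deviates — NE.
(Tango, Swing) is not a NE: Lee would switch to Swing (1 > 0).
No other cell survives both best-response checks, so there are 3 pure NE.

3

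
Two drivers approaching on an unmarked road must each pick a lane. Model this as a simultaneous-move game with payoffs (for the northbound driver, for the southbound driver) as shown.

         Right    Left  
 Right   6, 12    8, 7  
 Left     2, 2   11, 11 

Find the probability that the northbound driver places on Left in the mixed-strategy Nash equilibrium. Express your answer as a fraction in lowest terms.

5/14

The northbound driver's mix p on Right must make the southbound driver indifferent between Right and Left.
The southbound driver's payoff from Right: 12p + 2(1−p). From Left: 7p + 11(1−p).
Set equal: 5p = 9(1−p) → p = 9/14.
Probability on Left is 1 − 9/14 = 5/14.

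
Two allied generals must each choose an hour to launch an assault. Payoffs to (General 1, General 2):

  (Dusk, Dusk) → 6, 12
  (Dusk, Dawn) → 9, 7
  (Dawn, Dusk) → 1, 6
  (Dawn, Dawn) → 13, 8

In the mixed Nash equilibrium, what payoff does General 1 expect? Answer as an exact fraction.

23/3

General 2 mixes with probability q on Dusk, chosen so General 1 is indifferent: 6q + 9(1−q) = 1q + 13(1−q) gives q = 4/9.
General 1's expected payoff (from either row, since indifferent) is 6·4/9 + 9·5/9 = 23/3.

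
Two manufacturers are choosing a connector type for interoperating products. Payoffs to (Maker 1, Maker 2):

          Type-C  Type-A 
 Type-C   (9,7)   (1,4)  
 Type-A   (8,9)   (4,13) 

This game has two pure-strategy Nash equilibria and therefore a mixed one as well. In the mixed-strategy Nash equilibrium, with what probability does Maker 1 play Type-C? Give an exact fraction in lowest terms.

4/7

Maker 1's mix p on Type-C must make Maker 2 indifferent between Type-C and Type-A.
Maker 2's payoff from Type-C: 7p + 9(1−p). From Type-A: 4p + 13(1−p).
Set equal: 3p = 4(1−p) → p = 4/7.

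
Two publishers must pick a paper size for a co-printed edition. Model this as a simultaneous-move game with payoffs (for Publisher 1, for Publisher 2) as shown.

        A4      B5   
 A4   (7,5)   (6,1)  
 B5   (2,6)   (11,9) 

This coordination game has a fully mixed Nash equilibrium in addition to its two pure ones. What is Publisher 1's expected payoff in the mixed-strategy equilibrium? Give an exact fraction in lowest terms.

13/2

Publisher 2 mixes with probability q on A4, chosen so Publisher 1 is indifferent: 7q + 6(1−q) = 2q + 11(1−q) gives q = 1/2.
Publisher 1's expected payoff (from either row, since indifferent) is 7·1/2 + 6·1/2 = 13/2.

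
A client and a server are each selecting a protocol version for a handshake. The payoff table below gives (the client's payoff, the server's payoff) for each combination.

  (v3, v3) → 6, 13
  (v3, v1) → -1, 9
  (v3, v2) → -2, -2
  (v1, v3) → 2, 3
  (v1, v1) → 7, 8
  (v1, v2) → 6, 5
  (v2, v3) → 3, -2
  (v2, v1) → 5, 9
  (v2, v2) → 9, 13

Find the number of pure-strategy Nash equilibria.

Both v3: the client gets 6 (best alternative 3); the server gets 13 (best alternative 9). Neither deviates — NE.
Both v1: the client gets 7 (best alternative 5); the server gets 8 (best alternative 5). Neither deviates — NE.
Both v2: the client gets 9 (best alternative 6); the server gets 13 (best alternative 9). Neither deviates — NE.
(v1, v3) is not a NE: the client would switch to v3 (6 > 2).
No other cell survives both best-response checks, so there are 3 pure NE.

3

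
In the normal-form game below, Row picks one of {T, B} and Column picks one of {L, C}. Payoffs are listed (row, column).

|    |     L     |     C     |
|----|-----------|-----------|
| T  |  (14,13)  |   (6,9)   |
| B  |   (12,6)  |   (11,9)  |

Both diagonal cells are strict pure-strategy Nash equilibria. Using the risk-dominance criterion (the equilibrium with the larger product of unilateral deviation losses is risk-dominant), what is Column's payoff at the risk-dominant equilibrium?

At (T, L): Row loses 14 − 12 = 2 by deviating; Column loses 13 − 9 = 4. Product = 2·4 = 8.
At (B, C): Row loses 11 − 6 = 5 by deviating; Column loses 9 − 6 = 3. Product = 5·3 = 15.
15 > 8, so (B, C) is risk-dominant. Column's payoff there is 9.

9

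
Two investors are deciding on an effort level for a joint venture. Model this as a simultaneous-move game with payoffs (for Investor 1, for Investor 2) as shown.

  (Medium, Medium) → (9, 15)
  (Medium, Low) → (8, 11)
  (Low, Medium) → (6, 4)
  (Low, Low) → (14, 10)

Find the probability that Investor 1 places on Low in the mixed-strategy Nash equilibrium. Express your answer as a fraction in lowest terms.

2/5

Investor 1's mix p on Medium must make Investor 2 indifferent between Medium and Low.
Investor 2's payoff from Medium: 15p + 4(1−p). From Low: 11p + 10(1−p).
Set equal: 4p = 6(1−p) → p = 6/10 = 3/5.
Probability on Low is 1 − 3/5 = 2/5.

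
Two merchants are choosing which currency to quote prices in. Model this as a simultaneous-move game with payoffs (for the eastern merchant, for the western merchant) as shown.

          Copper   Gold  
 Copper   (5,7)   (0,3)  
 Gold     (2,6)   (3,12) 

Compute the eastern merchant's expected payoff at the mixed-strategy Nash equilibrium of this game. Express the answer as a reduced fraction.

5/2

The western merchant mixes with probability q on Copper, chosen so the eastern merchant is indifferent: 5q + 0(1−q) = 2q + 3(1−q) gives q = 1/2.
The eastern merchant's expected payoff (from either row, since indifferent) is 5·1/2 + 0·1/2 = 5/2.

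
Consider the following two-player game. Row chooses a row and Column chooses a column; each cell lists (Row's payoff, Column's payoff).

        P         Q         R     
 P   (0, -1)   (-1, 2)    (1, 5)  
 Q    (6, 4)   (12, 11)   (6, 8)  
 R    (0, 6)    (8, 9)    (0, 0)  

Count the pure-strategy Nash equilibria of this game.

1

Both Q: Row gets 12 (best alternative 8); Column gets 11 (best alternative 8). Neither deviates — NE.
Both P is not a NE: Row would switch to Q (6 > 0).
No other cell survives both best-response checks, so there is 1 pure NE.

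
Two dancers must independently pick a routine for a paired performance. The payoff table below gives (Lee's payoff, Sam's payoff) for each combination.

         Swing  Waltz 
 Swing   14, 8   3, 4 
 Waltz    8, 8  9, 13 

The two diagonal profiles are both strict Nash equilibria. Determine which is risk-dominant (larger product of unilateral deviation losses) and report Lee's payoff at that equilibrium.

At both Swing: Lee loses 14 − 8 = 6 by deviating; Sam loses 8 − 4 = 4. Product = 6·4 = 24.
At both Waltz: Lee loses 9 − 3 = 6 by deviating; Sam loses 13 − 8 = 5. Product = 6·5 = 30.
30 > 24, so both Waltz is risk-dominant. Lee's payoff there is 9.

9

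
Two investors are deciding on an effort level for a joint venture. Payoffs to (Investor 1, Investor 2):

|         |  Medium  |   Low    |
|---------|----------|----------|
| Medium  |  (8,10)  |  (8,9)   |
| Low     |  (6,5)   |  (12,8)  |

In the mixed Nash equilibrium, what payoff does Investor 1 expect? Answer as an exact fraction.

8

Investor 2 mixes with probability q on Medium, chosen so Investor 1 is indifferent: 8q + 8(1−q) = 6q + 12(1−q) gives q = 2/3.
Investor 1's expected payoff (from either row, since indifferent) is 8·2/3 + 8·1/3 = 8.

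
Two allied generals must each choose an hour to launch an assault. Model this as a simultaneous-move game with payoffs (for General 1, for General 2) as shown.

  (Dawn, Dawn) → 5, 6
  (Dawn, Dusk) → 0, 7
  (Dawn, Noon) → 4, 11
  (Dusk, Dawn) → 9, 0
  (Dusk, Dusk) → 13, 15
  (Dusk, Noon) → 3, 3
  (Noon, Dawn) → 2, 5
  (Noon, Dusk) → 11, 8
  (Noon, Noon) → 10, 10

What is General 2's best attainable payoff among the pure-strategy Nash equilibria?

Both Dusk is a pure NE (General 1: 13 ≥ 11; General 2: 15 ≥ 3). General 2 gets 15.
Both Noon is a pure NE (General 1: 10 ≥ 4; General 2: 10 ≥ 8). General 2 gets 10.
Every other cell has a profitable deviation for at least one player. Highest of {15, 10} is 15.

15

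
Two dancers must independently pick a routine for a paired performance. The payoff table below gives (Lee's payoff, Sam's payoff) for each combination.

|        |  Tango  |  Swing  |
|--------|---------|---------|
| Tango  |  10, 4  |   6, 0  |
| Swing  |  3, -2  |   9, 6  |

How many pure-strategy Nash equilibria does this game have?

Both Tango: Lee gets 10 (best alternative 3); Sam gets 4 (best alternative 0). Neither deviates — NE.
Both Swing: Lee gets 9 (best alternative 6); Sam gets 6 (best alternative -2). Neither deviates — NE.
(Tango, Swing) is not a NE: Lee would switch to Swing (9 > 6).
No other cell survives both best-response checks, so there are 2 pure NE.

2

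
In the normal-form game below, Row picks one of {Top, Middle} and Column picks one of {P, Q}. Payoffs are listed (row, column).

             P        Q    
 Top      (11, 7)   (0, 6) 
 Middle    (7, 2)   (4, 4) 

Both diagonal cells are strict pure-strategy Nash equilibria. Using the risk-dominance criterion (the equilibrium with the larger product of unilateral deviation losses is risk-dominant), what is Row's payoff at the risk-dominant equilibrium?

4

At (Top, P): Row loses 11 − 7 = 4 by deviating; Column loses 7 − 6 = 1. Product = 4·1 = 4.
At (Middle, Q): Row loses 4 − 0 = 4 by deviating; Column loses 4 − 2 = 2. Product = 4·2 = 8.
8 > 4, so (Middle, Q) is risk-dominant. Row's payoff there is 4.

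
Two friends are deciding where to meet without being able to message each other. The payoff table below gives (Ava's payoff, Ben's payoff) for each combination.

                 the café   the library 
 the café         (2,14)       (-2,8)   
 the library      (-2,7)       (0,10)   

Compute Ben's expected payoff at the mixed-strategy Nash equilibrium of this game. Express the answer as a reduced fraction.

Ava mixes with probability p on the café, chosen so Ben is indifferent: 14p + 7(1−p) = 8p + 10(1−p) gives p = 1/3.
Ben's expected payoff is 14·1/3 + 7·2/3 = 28/3.

28/3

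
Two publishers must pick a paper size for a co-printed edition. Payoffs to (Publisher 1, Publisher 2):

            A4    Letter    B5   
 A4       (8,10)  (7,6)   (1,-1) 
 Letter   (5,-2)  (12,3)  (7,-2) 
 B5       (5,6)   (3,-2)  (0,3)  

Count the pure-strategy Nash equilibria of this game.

2

Both A4: Publisher 1 gets 8 (best alternative 5); Publisher 2 gets 10 (best alternative 6). Neither deviates — NE.
Both Letter: Publisher 1 gets 12 (best alternative 7); Publisher 2 gets 3 (best alternative -2). Neither deviates — NE.
Both B5 is not a NE: Publisher 1 would switch to Letter (7 > 0).
No other cell survives both best-response checks, so there are 2 pure NE.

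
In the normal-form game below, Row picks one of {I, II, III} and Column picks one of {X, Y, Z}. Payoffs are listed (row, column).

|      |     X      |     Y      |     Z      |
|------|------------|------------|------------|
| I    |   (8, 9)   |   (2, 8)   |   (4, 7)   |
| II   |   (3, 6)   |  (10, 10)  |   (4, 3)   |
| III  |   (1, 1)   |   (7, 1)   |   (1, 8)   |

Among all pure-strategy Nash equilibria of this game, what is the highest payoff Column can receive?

10

(I, X) is a pure NE (Row: 8 ≥ 3; Column: 9 ≥ 8). Column gets 9.
(II, Y) is a pure NE (Row: 10 ≥ 7; Column: 10 ≥ 6). Column gets 10.
Every other cell has a profitable deviation for at least one player. Highest of {9, 10} is 10.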